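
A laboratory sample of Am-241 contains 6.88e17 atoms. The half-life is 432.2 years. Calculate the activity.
A = λN = 1.103e15 decays/year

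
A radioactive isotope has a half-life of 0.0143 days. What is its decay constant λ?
λ = ln(2)/t½ = 48.47 day⁻¹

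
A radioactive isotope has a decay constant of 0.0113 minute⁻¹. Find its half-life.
t½ = ln(2)/λ = 61.34 minutes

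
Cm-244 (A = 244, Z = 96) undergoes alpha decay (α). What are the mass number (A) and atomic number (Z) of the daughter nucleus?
Daughter: A = 240, Z = 94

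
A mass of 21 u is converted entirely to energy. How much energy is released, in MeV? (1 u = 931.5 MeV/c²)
E = mc² = 19560 MeV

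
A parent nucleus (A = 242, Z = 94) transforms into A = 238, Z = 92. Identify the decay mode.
ΔA = -4, ΔZ = -2 ⇒ alpha decay (α)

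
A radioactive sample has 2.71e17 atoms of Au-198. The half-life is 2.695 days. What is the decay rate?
A = λN = 6.97e16 decays/day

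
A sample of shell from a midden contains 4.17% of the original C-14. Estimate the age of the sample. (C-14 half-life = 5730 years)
Age = t½ × log₂(1/ratio) = 26270 years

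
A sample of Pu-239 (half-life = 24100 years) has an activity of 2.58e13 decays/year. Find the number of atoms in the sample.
N = A/λ = 8.97e17 atoms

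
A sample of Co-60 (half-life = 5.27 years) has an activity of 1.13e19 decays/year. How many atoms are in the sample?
N = A/λ = 8.591e19 atoms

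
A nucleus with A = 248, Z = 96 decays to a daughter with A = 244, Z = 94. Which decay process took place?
ΔA = -4, ΔZ = -2 ⇒ alpha decay (α)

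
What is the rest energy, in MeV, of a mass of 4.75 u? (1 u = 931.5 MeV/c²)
E = mc² = 4425 MeV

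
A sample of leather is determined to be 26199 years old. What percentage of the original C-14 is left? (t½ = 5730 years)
N/N₀ = (1/2)^(t/t½) = 0.04204 = 4.2%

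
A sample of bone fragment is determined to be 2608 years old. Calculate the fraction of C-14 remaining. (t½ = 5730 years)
N/N₀ = (1/2)^(t/t½) = 0.7294 = 72.9%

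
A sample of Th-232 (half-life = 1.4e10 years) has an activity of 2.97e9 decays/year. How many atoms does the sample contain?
N = A/λ = 5.999e19 atoms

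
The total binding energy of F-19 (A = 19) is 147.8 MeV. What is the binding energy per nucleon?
B.E./A = 147.8/19 = 7.779 MeV/nucleon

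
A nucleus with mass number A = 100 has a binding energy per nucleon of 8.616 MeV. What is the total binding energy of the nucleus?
B.E. = 8.616 × 100 = 861.6 MeV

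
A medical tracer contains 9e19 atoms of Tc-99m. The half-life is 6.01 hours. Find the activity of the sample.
A = λN = 1.038e19 decays/hour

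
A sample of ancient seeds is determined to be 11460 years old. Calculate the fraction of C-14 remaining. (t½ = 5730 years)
N/N₀ = (1/2)^(t/t½) = 0.25 = 25%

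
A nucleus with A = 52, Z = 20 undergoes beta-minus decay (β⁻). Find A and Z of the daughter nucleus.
Daughter: A = 52, Z = 21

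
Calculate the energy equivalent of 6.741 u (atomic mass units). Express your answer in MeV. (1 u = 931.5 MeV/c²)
E = mc² = 6279 MeV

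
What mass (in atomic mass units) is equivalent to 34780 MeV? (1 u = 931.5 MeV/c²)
m = E/c² = 37.34 u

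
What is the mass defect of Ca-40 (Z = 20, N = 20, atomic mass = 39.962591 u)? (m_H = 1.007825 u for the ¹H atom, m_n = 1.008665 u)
Δm = Z·m_H + N·m_n − M = 0.3672 u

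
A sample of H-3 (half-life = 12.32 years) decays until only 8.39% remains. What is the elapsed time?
t = t½ × log₂(N₀/N) = 44.05 years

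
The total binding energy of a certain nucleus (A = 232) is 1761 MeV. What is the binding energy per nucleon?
B.E./A = 1761/232 = 7.591 MeV/nucleon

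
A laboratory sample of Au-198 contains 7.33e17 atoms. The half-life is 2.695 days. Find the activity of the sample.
A = λN = 1.885e17 decays/day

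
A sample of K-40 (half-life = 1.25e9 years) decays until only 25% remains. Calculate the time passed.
t = t½ × log₂(N₀/N) = 2.5e9 years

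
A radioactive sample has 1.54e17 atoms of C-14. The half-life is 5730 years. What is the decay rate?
A = λN = 1.863e13 decays/year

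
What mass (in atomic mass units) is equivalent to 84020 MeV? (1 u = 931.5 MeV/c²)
m = E/c² = 90.2 u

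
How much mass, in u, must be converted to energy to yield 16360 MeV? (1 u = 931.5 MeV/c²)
m = E/c² = 17.56 u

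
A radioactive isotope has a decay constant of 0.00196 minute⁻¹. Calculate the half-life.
t½ = ln(2)/λ = 353.6 minutes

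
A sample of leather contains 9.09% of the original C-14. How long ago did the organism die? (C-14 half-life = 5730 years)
Age = t½ × log₂(1/ratio) = 19820 years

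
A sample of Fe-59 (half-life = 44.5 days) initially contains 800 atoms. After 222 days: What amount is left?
N = N₀(1/2)^(t/t½) = 25.2 atoms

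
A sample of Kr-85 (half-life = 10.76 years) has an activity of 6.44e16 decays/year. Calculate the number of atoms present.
N = A/λ = 9.997e17 atoms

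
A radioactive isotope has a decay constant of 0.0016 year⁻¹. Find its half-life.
t½ = ln(2)/λ = 433.2 years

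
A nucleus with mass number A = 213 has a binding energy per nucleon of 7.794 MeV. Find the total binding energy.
B.E. = 7.794 × 213 = 1660 MeV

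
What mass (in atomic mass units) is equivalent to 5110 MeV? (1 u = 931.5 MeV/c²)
m = E/c² = 5.486 u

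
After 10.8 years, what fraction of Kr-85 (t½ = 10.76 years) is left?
N/N₀ = (1/2)^(t/t½) = 0.4987 = 49.9%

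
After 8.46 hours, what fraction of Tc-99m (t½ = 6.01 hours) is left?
N/N₀ = (1/2)^(t/t½) = 0.3769 = 37.7%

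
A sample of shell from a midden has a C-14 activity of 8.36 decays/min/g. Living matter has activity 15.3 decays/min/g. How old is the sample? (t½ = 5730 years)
Age = t½ × log₂(A₀/A) = 4996 years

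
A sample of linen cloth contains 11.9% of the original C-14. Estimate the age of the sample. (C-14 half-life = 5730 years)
Age = t½ × log₂(1/ratio) = 17600 years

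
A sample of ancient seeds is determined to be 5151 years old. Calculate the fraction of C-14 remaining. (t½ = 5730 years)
N/N₀ = (1/2)^(t/t½) = 0.5363 = 53.6%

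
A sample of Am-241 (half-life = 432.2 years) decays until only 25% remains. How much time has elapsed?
t = t½ × log₂(N₀/N) = 864.4 years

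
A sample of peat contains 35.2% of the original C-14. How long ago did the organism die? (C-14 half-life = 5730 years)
Age = t½ × log₂(1/ratio) = 8631 years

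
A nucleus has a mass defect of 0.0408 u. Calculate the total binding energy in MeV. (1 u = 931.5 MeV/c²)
B.E. = Δm × 931.5 = 38.01 MeV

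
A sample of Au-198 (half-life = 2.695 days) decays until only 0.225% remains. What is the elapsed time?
t = t½ × log₂(N₀/N) = 23.7 days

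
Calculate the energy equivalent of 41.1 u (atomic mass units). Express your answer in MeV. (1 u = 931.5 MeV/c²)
E = mc² = 38280 MeV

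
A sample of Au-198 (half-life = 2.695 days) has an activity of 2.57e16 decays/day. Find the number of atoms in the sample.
N = A/λ = 9.992e16 atoms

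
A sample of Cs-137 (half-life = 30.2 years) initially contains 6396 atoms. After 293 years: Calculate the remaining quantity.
N = N₀(1/2)^(t/t½) = 7.679 atoms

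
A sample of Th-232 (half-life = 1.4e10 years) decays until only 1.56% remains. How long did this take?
t = t½ × log₂(N₀/N) = 8.403e10 years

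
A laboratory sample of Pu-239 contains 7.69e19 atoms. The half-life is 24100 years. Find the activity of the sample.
A = λN = 2.212e15 decays/year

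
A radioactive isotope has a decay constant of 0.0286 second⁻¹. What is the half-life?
t½ = ln(2)/λ = 24.24 seconds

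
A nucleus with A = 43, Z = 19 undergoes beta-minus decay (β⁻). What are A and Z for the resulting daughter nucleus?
Daughter: A = 43, Z = 20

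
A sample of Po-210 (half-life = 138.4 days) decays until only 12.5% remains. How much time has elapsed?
t = t½ × log₂(N₀/N) = 415.2 days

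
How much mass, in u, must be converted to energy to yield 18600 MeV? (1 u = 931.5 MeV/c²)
m = E/c² = 19.97 u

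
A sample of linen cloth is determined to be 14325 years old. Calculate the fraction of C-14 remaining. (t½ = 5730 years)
N/N₀ = (1/2)^(t/t½) = 0.1768 = 17.7%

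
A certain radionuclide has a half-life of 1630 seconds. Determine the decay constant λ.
λ = ln(2)/t½ = 4.252e-4 second⁻¹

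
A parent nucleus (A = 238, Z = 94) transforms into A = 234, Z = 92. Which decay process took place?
ΔA = -4, ΔZ = -2 ⇒ alpha decay (α)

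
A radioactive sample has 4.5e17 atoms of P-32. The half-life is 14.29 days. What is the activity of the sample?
A = λN = 2.183e16 decays/day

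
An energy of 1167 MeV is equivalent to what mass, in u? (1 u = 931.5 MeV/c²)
m = E/c² = 1.253 u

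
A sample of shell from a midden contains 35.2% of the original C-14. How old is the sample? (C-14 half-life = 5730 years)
Age = t½ × log₂(1/ratio) = 8631 years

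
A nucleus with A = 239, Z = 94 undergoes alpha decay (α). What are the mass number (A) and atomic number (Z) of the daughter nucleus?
Daughter: A = 235, Z = 92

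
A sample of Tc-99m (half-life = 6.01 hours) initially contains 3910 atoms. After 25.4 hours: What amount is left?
N = N₀(1/2)^(t/t½) = 208.9 atoms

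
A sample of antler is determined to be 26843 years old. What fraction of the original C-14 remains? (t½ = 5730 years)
N/N₀ = (1/2)^(t/t½) = 0.03889 = 3.89%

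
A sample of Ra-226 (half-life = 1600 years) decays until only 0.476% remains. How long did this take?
t = t½ × log₂(N₀/N) = 12340 years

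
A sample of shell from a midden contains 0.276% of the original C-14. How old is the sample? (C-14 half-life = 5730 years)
Age = t½ × log₂(1/ratio) = 48710 years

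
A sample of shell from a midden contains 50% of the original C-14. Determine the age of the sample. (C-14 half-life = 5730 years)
Age = t½ × log₂(1/ratio) = 5730 years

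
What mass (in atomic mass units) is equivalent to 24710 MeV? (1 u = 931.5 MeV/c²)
m = E/c² = 26.53 u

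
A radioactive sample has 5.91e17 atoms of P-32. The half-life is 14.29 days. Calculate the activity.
A = λN = 2.867e16 decays/day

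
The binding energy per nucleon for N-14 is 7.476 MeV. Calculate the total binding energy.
B.E. = 7.476 × 14 = 104.7 MeV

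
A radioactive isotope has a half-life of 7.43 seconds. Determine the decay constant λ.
λ = ln(2)/t½ = 0.09329 second⁻¹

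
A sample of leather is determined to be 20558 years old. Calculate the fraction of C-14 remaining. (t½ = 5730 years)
N/N₀ = (1/2)^(t/t½) = 0.08317 = 8.32%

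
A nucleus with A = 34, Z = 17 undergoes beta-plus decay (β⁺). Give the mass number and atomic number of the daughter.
Daughter: A = 34, Z = 16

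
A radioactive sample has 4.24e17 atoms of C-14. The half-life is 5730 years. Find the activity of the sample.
A = λN = 5.129e13 decays/year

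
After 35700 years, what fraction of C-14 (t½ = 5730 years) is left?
N/N₀ = (1/2)^(t/t½) = 0.01332 = 1.33%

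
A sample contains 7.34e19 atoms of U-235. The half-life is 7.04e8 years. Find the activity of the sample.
A = λN = 7.227e10 decays/year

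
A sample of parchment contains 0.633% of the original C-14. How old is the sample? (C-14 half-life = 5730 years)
Age = t½ × log₂(1/ratio) = 41850 years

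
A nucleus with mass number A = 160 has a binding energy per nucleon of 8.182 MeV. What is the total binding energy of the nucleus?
B.E. = 8.182 × 160 = 1309 MeV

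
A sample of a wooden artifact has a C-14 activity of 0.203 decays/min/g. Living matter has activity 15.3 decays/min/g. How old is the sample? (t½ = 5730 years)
Age = t½ × log₂(A₀/A) = 35730 years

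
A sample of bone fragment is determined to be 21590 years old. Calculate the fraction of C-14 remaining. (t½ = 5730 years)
N/N₀ = (1/2)^(t/t½) = 0.07341 = 7.34%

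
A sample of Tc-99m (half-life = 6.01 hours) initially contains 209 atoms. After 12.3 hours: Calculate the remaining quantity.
N = N₀(1/2)^(t/t½) = 50.59 atoms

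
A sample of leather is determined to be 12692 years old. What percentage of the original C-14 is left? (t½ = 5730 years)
N/N₀ = (1/2)^(t/t½) = 0.2154 = 21.5%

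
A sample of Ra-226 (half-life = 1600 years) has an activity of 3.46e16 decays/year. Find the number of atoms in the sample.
N = A/λ = 7.987e19 atoms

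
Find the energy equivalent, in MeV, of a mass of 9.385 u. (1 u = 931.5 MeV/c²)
E = mc² = 8742 MeV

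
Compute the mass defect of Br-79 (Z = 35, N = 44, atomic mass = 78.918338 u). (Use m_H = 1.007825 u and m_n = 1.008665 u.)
Δm = Z·m_H + N·m_n − M = 0.7368 u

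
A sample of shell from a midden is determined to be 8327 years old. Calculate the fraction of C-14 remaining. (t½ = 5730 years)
N/N₀ = (1/2)^(t/t½) = 0.3652 = 36.5%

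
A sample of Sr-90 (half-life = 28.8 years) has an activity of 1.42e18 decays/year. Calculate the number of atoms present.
N = A/λ = 5.9e19 atoms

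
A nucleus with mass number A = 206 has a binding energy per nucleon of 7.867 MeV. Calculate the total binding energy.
B.E. = 7.867 × 206 = 1621 MeV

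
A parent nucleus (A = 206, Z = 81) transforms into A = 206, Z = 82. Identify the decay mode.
ΔA = 0, ΔZ = +1 ⇒ beta-minus decay (β⁻)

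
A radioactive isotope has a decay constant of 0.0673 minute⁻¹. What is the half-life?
t½ = ln(2)/λ = 10.3 minutes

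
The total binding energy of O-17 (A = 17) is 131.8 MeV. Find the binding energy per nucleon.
B.E./A = 131.8/17 = 7.753 MeV/nucleon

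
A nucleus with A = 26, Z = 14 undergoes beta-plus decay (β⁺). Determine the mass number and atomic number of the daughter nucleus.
Daughter: A = 26, Z = 13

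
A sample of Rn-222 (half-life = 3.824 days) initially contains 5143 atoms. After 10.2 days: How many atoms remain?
N = N₀(1/2)^(t/t½) = 809.6 atoms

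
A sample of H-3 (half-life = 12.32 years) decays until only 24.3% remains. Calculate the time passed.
t = t½ × log₂(N₀/N) = 25.14 years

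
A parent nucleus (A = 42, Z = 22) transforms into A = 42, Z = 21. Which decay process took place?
ΔA = 0, ΔZ = -1 ⇒ beta-plus decay (β⁺) or electron capture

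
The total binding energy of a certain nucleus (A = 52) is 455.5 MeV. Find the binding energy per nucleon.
B.E./A = 455.5/52 = 8.76 MeV/nucleon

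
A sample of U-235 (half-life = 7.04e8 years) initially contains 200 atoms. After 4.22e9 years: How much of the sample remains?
N = N₀(1/2)^(t/t½) = 3.137 atoms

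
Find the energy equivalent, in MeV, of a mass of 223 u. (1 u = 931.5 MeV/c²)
E = mc² = 2.077e5 MeV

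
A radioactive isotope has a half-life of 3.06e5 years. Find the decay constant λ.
λ = ln(2)/t½ = 2.265e-6 year⁻¹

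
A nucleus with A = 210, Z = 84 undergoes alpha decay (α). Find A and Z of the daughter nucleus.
Daughter: A = 206, Z = 82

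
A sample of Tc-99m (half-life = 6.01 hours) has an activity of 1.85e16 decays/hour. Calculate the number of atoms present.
N = A/λ = 1.604e17 atoms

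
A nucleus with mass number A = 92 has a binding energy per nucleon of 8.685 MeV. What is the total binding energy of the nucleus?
B.E. = 8.685 × 92 = 799 MeV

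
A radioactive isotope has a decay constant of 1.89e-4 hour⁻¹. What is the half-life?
t½ = ln(2)/λ = 3667 hours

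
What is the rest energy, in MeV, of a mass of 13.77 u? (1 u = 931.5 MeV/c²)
E = mc² = 12830 MeV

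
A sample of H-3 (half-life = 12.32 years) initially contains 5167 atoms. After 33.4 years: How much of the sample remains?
N = N₀(1/2)^(t/t½) = 789.1 atoms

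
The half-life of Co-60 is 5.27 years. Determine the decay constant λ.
λ = ln(2)/t½ = 0.1315 year⁻¹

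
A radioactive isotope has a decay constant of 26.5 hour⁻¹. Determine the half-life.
t½ = ln(2)/λ = 0.02616 hours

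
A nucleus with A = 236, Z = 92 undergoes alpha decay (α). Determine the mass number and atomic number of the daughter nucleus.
Daughter: A = 232, Z = 90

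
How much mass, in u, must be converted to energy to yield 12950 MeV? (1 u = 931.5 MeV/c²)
m = E/c² = 13.9 u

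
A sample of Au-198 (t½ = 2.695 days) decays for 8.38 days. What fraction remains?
N/N₀ = (1/2)^(t/t½) = 0.1159 = 11.6%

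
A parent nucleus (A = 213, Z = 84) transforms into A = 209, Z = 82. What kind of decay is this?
ΔA = -4, ΔZ = -2 ⇒ alpha decay (α)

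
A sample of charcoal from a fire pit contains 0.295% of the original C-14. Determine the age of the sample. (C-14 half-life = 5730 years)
Age = t½ × log₂(1/ratio) = 48160 years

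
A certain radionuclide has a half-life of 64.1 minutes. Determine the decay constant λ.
λ = ln(2)/t½ = 0.01081 minute⁻¹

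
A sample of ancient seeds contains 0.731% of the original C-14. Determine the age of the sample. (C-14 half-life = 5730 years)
Age = t½ × log₂(1/ratio) = 40660 years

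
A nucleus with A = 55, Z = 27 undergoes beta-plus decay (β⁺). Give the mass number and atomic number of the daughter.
Daughter: A = 55, Z = 26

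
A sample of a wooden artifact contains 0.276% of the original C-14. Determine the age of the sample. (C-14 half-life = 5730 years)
Age = t½ × log₂(1/ratio) = 48710 years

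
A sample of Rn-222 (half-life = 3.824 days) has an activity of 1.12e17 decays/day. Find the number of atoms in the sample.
N = A/λ = 6.179e17 atoms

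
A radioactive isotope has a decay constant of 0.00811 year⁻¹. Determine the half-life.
t½ = ln(2)/λ = 85.47 years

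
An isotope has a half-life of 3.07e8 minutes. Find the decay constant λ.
λ = ln(2)/t½ = 2.258e-9 minute⁻¹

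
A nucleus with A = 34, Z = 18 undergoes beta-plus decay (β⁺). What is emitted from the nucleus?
β⁺: positron (e⁺) + neutrino (νₑ)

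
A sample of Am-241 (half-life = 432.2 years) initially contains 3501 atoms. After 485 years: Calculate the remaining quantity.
N = N₀(1/2)^(t/t½) = 1608 atoms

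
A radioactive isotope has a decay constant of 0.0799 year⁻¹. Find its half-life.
t½ = ln(2)/λ = 8.675 years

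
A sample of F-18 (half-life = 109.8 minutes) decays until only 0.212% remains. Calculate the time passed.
t = t½ × log₂(N₀/N) = 975.2 minutes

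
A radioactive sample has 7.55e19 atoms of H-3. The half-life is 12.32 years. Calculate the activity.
A = λN = 4.248e18 decays/year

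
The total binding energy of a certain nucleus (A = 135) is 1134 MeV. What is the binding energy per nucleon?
B.E./A = 1134/135 = 8.4 MeV/nucleon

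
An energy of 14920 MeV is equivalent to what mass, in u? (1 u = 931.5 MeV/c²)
m = E/c² = 16.02 u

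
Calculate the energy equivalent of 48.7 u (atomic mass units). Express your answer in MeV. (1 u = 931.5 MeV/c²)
E = mc² = 45360 MeV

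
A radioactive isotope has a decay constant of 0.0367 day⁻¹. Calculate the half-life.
t½ = ln(2)/λ = 18.89 days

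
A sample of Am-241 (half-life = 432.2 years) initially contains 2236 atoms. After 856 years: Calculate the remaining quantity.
N = N₀(1/2)^(t/t½) = 566.6 atoms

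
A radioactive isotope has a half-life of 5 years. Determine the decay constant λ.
λ = ln(2)/t½ = 0.1386 year⁻¹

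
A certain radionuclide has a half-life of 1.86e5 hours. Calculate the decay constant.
λ = ln(2)/t½ = 3.727e-6 hour⁻¹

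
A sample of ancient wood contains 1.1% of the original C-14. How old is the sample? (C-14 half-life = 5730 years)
Age = t½ × log₂(1/ratio) = 37280 years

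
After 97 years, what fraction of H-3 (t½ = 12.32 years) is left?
N/N₀ = (1/2)^(t/t½) = 0.004265 = 0.426%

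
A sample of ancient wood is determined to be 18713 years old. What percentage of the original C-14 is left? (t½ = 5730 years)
N/N₀ = (1/2)^(t/t½) = 0.104 = 10.4%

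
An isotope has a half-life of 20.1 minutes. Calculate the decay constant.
λ = ln(2)/t½ = 0.03448 minute⁻¹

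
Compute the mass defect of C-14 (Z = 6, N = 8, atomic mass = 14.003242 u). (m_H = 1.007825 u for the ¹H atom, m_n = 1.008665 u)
Δm = Z·m_H + N·m_n − M = 0.113 u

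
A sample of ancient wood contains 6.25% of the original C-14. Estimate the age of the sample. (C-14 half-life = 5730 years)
Age = t½ × log₂(1/ratio) = 22920 years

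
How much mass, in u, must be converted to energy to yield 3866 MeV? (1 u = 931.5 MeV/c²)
m = E/c² = 4.15 u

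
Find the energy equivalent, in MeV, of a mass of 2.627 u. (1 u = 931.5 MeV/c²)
E = mc² = 2447 MeV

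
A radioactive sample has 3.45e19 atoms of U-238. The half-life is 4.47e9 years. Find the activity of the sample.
A = λN = 5.35e9 decays/year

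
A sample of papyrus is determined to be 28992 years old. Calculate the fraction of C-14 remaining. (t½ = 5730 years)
N/N₀ = (1/2)^(t/t½) = 0.02998 = 3%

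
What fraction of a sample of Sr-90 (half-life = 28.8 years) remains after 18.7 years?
N/N₀ = (1/2)^(t/t½) = 0.6376 = 63.8%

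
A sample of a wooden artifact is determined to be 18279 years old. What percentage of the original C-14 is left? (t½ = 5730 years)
N/N₀ = (1/2)^(t/t½) = 0.1096 = 11%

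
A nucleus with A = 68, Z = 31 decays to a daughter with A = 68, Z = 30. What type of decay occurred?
ΔA = 0, ΔZ = -1 ⇒ beta-plus decay (β⁺) or electron capture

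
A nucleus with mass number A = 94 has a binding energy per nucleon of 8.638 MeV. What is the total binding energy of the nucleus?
B.E. = 8.638 × 94 = 812 MeV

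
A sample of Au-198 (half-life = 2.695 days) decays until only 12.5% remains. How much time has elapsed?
t = t½ × log₂(N₀/N) = 8.085 days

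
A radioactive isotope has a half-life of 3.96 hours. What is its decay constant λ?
λ = ln(2)/t½ = 0.175 hour⁻¹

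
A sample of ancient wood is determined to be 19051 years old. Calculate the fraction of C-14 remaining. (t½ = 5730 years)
N/N₀ = (1/2)^(t/t½) = 0.0998 = 9.98%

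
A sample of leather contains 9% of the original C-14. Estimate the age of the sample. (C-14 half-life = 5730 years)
Age = t½ × log₂(1/ratio) = 19910 years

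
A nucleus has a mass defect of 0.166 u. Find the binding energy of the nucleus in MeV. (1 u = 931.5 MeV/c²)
B.E. = Δm × 931.5 = 154.6 MeV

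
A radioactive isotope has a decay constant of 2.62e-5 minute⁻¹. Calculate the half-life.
t½ = ln(2)/λ = 26460 minutes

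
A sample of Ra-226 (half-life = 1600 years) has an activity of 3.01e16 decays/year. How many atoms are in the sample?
N = A/λ = 6.948e19 atoms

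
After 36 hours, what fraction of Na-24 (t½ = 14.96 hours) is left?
N/N₀ = (1/2)^(t/t½) = 0.1886 = 18.9%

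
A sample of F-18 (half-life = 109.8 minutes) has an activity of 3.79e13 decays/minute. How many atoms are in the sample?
N = A/λ = 6.004e15 atoms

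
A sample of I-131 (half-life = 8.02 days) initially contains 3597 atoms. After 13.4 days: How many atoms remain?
N = N₀(1/2)^(t/t½) = 1130 atoms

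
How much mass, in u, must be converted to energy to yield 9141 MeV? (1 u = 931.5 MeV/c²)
m = E/c² = 9.813 u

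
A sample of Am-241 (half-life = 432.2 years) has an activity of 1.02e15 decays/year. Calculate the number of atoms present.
N = A/λ = 6.36e17 atoms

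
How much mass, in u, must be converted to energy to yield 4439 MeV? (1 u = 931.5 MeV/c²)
m = E/c² = 4.765 u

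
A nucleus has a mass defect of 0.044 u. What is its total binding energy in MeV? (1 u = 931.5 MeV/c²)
B.E. = Δm × 931.5 = 40.99 MeV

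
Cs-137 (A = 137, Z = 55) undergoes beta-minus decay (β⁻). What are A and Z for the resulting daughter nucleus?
Daughter: A = 137, Z = 56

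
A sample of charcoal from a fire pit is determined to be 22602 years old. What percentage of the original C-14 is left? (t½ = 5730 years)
N/N₀ = (1/2)^(t/t½) = 0.06495 = 6.5%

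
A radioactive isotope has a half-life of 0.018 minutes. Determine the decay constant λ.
λ = ln(2)/t½ = 38.51 minute⁻¹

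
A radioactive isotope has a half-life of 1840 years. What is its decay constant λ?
λ = ln(2)/t½ = 3.767e-4 year⁻¹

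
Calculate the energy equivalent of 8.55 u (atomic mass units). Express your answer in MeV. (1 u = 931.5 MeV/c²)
E = mc² = 7964 MeV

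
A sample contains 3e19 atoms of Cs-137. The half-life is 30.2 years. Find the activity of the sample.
A = λN = 6.886e17 decays/year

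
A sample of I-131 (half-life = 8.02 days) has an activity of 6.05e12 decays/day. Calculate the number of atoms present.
N = A/λ = 7e13 atoms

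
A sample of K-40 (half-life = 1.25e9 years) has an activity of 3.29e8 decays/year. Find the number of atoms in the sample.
N = A/λ = 5.933e17 atoms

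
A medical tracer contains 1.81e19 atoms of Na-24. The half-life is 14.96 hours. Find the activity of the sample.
A = λN = 8.386e17 decays/hour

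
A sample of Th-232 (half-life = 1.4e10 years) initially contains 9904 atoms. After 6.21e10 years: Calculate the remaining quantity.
N = N₀(1/2)^(t/t½) = 457.6 atoms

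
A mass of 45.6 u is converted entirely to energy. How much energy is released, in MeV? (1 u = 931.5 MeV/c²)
E = mc² = 42480 MeV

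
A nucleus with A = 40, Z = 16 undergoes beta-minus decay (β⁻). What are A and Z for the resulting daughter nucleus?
Daughter: A = 40, Z = 17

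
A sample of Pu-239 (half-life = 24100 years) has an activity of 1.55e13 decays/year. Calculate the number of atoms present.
N = A/λ = 5.389e17 atoms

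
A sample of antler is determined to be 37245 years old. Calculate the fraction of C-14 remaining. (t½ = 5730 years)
N/N₀ = (1/2)^(t/t½) = 0.01105 = 1.1%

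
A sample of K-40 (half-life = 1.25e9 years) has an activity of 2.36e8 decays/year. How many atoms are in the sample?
N = A/λ = 4.256e17 atoms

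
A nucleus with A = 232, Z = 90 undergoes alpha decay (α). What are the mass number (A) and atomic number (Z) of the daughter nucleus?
Daughter: A = 228, Z = 88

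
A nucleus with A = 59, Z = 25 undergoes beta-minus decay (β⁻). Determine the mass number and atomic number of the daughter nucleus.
Daughter: A = 59, Z = 26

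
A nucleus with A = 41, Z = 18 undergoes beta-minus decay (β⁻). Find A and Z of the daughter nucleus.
Daughter: A = 41, Z = 19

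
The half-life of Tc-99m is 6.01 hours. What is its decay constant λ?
λ = ln(2)/t½ = 0.1153 hour⁻¹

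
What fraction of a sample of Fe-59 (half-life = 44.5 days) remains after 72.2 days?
N/N₀ = (1/2)^(t/t½) = 0.3248 = 32.5%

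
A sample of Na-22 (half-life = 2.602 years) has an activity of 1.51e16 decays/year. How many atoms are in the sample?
N = A/λ = 5.668e16 atoms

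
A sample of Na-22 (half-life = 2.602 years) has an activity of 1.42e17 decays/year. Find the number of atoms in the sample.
N = A/λ = 5.331e17 atoms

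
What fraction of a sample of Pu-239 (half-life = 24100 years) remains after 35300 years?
N/N₀ = (1/2)^(t/t½) = 0.3623 = 36.2%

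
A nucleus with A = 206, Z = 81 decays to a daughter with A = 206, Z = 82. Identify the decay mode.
ΔA = 0, ΔZ = +1 ⇒ beta-minus decay (β⁻)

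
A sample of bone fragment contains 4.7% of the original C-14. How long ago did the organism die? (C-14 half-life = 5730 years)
Age = t½ × log₂(1/ratio) = 25280 years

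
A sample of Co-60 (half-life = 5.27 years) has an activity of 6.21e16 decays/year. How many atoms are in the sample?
N = A/λ = 4.721e17 atoms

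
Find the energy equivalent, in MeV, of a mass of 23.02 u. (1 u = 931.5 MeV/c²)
E = mc² = 21440 MeV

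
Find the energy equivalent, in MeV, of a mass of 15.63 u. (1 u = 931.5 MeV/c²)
E = mc² = 14560 MeV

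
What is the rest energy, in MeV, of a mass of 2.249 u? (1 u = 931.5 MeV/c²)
E = mc² = 2095 MeV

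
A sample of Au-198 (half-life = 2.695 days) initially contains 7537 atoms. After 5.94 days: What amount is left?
N = N₀(1/2)^(t/t½) = 1636 atoms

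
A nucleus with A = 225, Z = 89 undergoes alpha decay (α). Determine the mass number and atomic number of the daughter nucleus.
Daughter: A = 221, Z = 87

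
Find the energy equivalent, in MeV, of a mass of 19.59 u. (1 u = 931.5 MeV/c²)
E = mc² = 18250 MeV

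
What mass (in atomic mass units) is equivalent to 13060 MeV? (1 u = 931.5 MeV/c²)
m = E/c² = 14.02 u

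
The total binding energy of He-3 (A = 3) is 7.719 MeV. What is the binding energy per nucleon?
B.E./A = 7.719/3 = 2.573 MeV/nucleon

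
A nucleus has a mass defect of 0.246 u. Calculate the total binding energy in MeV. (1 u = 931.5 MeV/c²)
B.E. = Δm × 931.5 = 229.1 MeV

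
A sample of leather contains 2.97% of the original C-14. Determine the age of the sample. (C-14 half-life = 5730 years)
Age = t½ × log₂(1/ratio) = 29070 years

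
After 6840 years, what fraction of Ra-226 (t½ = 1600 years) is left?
N/N₀ = (1/2)^(t/t½) = 0.05165 = 5.17%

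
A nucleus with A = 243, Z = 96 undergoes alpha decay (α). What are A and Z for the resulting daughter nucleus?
Daughter: A = 239, Z = 94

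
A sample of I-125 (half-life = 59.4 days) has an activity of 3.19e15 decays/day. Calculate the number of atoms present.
N = A/λ = 2.734e17 atoms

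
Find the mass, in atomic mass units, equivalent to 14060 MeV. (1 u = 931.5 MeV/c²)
m = E/c² = 15.09 u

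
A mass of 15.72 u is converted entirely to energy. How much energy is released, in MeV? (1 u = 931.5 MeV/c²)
E = mc² = 14640 MeV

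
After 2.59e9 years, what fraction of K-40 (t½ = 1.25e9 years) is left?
N/N₀ = (1/2)^(t/t½) = 0.2378 = 23.8%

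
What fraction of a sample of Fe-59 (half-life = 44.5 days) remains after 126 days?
N/N₀ = (1/2)^(t/t½) = 0.1405 = 14%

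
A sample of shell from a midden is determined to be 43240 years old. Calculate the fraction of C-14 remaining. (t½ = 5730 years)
N/N₀ = (1/2)^(t/t½) = 0.00535 = 0.535%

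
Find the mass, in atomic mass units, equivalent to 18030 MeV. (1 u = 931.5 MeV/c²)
m = E/c² = 19.36 u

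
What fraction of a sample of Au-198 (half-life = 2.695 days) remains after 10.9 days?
N/N₀ = (1/2)^(t/t½) = 0.0606 = 6.06%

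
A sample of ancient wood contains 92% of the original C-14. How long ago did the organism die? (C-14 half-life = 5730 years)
Age = t½ × log₂(1/ratio) = 689.3 years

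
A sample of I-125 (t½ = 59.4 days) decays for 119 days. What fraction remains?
N/N₀ = (1/2)^(t/t½) = 0.2494 = 24.9%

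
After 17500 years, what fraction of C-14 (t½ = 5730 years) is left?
N/N₀ = (1/2)^(t/t½) = 0.1204 = 12%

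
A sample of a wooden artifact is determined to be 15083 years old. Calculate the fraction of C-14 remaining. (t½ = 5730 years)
N/N₀ = (1/2)^(t/t½) = 0.1613 = 16.1%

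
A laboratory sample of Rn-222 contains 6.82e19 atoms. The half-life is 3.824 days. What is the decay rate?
A = λN = 1.236e19 decays/day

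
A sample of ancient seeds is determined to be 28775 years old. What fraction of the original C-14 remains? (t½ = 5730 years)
N/N₀ = (1/2)^(t/t½) = 0.03078 = 3.08%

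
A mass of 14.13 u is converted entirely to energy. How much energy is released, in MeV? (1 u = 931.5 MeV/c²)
E = mc² = 13160 MeV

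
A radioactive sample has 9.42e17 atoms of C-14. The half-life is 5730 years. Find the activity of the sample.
A = λN = 1.14e14 decays/year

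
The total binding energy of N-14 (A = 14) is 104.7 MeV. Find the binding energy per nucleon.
B.E./A = 104.7/14 = 7.479 MeV/nucleon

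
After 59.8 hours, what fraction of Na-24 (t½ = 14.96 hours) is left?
N/N₀ = (1/2)^(t/t½) = 0.06262 = 6.26%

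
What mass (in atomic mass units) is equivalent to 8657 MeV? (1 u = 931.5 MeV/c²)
m = E/c² = 9.294 u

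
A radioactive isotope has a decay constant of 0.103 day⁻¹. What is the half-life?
t½ = ln(2)/λ = 6.73 days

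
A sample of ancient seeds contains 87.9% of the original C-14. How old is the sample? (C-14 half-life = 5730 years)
Age = t½ × log₂(1/ratio) = 1066 years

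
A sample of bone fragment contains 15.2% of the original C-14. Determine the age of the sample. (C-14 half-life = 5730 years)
Age = t½ × log₂(1/ratio) = 15570 years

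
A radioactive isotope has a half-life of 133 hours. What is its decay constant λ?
λ = ln(2)/t½ = 0.005212 hour⁻¹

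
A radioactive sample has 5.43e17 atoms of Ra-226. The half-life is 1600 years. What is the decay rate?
A = λN = 2.352e14 decays/year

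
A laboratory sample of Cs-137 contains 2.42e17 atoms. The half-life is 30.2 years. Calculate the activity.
A = λN = 5.554e15 decays/year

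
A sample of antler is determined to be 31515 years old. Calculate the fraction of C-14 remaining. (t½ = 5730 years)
N/N₀ = (1/2)^(t/t½) = 0.0221 = 2.21%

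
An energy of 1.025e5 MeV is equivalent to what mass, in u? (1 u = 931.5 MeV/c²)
m = E/c² = 110 u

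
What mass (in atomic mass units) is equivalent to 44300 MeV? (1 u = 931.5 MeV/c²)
m = E/c² = 47.56 u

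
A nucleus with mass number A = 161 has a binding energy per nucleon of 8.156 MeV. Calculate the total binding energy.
B.E. = 8.156 × 161 = 1313 MeV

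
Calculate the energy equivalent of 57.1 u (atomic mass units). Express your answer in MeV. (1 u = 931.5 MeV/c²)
E = mc² = 53190 MeV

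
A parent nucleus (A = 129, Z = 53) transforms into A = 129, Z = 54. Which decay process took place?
ΔA = 0, ΔZ = +1 ⇒ beta-minus decay (β⁻)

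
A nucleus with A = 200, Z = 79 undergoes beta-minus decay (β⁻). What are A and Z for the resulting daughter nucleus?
Daughter: A = 200, Z = 80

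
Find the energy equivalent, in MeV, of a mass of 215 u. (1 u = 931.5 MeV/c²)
E = mc² = 2.003e5 MeV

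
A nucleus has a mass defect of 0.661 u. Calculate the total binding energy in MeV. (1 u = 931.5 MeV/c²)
B.E. = Δm × 931.5 = 615.7 MeV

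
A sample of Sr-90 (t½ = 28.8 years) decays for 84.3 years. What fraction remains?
N/N₀ = (1/2)^(t/t½) = 0.1315 = 13.1%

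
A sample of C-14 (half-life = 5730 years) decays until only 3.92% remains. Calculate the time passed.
t = t½ × log₂(N₀/N) = 26780 years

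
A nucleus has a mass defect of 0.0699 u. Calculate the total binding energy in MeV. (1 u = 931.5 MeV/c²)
B.E. = Δm × 931.5 = 65.11 MeV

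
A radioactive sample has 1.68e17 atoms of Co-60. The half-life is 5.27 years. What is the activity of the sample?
A = λN = 2.21e16 decays/year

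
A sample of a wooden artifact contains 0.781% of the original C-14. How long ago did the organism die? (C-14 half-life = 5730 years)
Age = t½ × log₂(1/ratio) = 40110 years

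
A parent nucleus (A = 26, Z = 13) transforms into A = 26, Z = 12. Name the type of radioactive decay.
ΔA = 0, ΔZ = -1 ⇒ beta-plus decay (β⁺) or electron capture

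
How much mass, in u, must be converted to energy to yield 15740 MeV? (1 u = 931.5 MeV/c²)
m = E/c² = 16.9 u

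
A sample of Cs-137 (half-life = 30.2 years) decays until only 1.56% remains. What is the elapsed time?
t = t½ × log₂(N₀/N) = 181.3 years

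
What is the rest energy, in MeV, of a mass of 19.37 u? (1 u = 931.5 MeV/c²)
E = mc² = 18040 MeV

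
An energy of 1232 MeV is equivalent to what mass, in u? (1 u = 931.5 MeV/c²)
m = E/c² = 1.323 u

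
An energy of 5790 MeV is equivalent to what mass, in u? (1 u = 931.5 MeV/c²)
m = E/c² = 6.216 u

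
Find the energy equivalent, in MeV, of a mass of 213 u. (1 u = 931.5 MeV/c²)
E = mc² = 1.984e5 MeV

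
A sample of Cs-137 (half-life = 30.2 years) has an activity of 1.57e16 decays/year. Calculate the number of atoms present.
N = A/λ = 6.84e17 atoms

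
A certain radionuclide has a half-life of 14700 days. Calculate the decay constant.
λ = ln(2)/t½ = 4.715e-5 day⁻¹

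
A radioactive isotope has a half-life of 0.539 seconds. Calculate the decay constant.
λ = ln(2)/t½ = 1.286 second⁻¹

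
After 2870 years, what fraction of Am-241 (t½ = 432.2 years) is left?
N/N₀ = (1/2)^(t/t½) = 0.01002 = 1%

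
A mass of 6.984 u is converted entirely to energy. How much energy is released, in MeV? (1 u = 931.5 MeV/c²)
E = mc² = 6506 MeV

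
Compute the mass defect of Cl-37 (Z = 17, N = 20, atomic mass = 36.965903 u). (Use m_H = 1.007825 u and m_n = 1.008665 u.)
Δm = Z·m_H + N·m_n − M = 0.3404 u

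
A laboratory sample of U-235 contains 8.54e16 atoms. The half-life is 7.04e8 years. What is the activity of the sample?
A = λN = 8.408e7 decays/year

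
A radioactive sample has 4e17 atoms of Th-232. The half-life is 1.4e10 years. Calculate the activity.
A = λN = 1.98e7 decays/year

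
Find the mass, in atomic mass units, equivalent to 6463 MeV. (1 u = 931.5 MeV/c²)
m = E/c² = 6.938 u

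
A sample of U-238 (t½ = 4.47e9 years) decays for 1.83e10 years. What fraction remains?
N/N₀ = (1/2)^(t/t½) = 0.05856 = 5.86%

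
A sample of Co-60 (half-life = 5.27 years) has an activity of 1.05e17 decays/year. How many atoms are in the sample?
N = A/λ = 7.983e17 atoms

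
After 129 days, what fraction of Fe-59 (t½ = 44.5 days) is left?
N/N₀ = (1/2)^(t/t½) = 0.1341 = 13.4%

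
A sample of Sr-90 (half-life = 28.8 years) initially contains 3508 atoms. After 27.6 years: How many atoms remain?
N = N₀(1/2)^(t/t½) = 1805 atoms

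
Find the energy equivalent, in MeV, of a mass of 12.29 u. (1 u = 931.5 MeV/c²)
E = mc² = 11450 MeV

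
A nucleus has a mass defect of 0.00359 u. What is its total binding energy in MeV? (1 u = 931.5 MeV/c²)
B.E. = Δm × 931.5 = 3.344 MeV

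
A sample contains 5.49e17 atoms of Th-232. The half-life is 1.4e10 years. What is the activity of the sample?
A = λN = 2.718e7 decays/year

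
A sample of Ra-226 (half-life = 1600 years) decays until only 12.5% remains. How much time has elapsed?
t = t½ × log₂(N₀/N) = 4800 years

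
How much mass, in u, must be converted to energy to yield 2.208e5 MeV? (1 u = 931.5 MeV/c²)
m = E/c² = 237 u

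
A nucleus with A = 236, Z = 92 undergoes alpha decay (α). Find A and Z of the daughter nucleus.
Daughter: A = 232, Z = 90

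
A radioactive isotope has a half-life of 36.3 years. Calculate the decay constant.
λ = ln(2)/t½ = 0.01909 year⁻¹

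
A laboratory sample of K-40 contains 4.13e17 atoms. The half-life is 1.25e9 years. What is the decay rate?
A = λN = 2.29e8 decays/year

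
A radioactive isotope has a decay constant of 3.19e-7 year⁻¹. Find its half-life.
t½ = ln(2)/λ = 2.173e6 years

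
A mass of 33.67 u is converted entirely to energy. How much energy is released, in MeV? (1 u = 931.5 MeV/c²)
E = mc² = 31360 MeV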